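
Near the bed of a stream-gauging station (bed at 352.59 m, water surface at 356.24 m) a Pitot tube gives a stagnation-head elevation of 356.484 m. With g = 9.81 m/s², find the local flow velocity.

Near the bed, under hydrostatic conditions, the piezometric head (z + ψ) equals the free-surface elevation, 356.24 m.
Velocity head = total − piezometric = 356.484 − 356.24 = 0.244 m.
v = √(2g·h_v) = √(2 × 9.81 × 0.244) = 2.19 m/s.

v ≈ 2.19 m/s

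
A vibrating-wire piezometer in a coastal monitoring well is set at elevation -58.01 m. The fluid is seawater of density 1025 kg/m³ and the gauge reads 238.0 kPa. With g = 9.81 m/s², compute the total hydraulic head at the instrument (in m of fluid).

h ≈ -34.34 m

ψ = P/(ρg) = 238.0×1000 / (1025 × 9.81) = 23.67 m.
h = z + ψ = -58.01 + 23.67 = -34.34 m.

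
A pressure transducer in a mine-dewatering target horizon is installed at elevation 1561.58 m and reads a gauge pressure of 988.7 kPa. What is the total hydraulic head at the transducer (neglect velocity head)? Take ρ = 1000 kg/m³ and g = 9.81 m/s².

ψ = P/(ρg) = 988.7×1000 / (1000 × 9.81) = 100.78 m.
h = z + ψ = 1561.58 + 100.78 = 1662.36 m.

h ≈ 1662.36 m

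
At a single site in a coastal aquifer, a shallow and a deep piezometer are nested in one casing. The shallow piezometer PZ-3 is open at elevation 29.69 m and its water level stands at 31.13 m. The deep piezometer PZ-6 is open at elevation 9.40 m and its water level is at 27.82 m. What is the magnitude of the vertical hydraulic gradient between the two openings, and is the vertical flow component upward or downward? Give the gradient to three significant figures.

|i_v| ≈ 0.163; vertical flow is downward

Total head at PZ-3: h = 31.13 m (water level in the standpipe).
Total head at PZ-6: h = 27.82 m.
Δh = h(PZ-3) − h(PZ-6) = 31.13 − 27.82 = 3.31 m.
Vertical separation Δz = 29.69 − 9.40 = 20.29 m.
|i_v| = |Δh| / Δz = 3.31 / 20.29 = 0.163.
Head is higher in the shallow piezometer, so vertical flow is downward (recharge condition).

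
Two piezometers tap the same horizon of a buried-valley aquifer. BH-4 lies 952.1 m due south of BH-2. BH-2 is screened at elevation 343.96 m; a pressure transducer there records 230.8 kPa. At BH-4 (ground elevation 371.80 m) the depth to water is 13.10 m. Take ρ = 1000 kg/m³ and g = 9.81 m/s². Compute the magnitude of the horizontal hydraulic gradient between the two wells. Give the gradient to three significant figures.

i ≈ 0.00923

Pressure head at BH-2: ψ = P/(ρg) = 230.8×1000 / (1000 × 9.81) = 23.53 m.
Total head at BH-2: h = z + ψ = 343.96 + 23.53 = 367.49 m.
Total head at BH-4: h = 371.80 − 13.10 = 358.70 m.
Head difference: h(BH-2) − h(BH-4) = 367.49 − 358.70 = 8.79 m.
Hydraulic gradient: i = |Δh| / L = 8.79 / 952.1 = 0.00923.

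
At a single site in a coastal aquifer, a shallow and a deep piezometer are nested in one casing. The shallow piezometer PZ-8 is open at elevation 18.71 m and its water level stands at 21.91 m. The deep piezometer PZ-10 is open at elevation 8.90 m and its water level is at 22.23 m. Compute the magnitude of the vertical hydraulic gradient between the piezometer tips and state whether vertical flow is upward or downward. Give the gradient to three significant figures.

Total head at PZ-8: h = 21.91 m (water level in the standpipe).
Total head at PZ-10: h = 22.23 m.
Δh = h(PZ-8) − h(PZ-10) = 21.91 − 22.23 = -0.32 m.
Vertical separation Δz = 18.71 − 8.90 = 9.81 m.
|i_v| = |Δh| / Δz = 0.32 / 9.81 = 0.0326.
Head is higher in the deep piezometer, so vertical flow is upward (discharge condition).

|i_v| ≈ 0.0326; vertical flow is upward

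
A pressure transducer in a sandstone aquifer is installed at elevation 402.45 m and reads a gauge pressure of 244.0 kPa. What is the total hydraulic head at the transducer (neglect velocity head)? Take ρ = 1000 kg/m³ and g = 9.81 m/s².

ψ = P/(ρg) = 244.0×1000 / (1000 × 9.81) = 24.87 m.
h = z + ψ = 402.45 + 24.87 = 427.32 m.

h ≈ 427.32 m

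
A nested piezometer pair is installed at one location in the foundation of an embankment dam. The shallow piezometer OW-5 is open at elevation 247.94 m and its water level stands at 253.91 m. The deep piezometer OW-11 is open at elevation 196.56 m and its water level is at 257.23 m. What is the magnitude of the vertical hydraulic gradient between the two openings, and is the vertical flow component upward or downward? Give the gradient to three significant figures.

|i_v| ≈ 0.0646; vertical flow is upward

Total head at OW-5: h = 253.91 m (water level in the standpipe).
Total head at OW-11: h = 257.23 m.
Δh = h(OW-5) − h(OW-11) = 253.91 − 257.23 = -3.32 m.
Vertical separation Δz = 247.94 − 196.56 = 51.38 m.
|i_v| = |Δh| / Δz = 3.32 / 51.38 = 0.0646.
Head is higher in the deep piezometer, so vertical flow is upward (discharge condition).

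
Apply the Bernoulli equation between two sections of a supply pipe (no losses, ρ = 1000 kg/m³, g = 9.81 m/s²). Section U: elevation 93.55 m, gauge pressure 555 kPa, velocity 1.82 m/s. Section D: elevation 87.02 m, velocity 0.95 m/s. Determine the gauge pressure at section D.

P₂ ≈ 620 kPa

Pressure head at U: ψ₁ = P₁/(ρg) = 555×1000 / (1000 × 9.81) = 56.57 m.
Velocity heads: v₁²/2g = 1.82²/19.62 = 0.169 m; v₂²/2g = 0.95²/19.62 = 0.046 m.
Total head H = z₁ + ψ₁ + v₁²/2g = 93.55 + 56.57 + 0.169 = 150.29 m.
ψ₂ = H − z₂ − v₂²/2g = 150.29 − 87.02 − 0.046 = 63.22 m.
P₂ = ρgψ₂ = 1000 × 9.81 × 63.22 ≈ 620 kPa.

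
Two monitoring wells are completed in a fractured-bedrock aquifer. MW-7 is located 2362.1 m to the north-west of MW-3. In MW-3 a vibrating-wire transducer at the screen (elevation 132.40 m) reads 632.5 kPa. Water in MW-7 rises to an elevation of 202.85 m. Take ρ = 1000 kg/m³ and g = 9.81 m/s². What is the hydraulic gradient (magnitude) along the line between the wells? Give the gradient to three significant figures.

Pressure head at MW-3: ψ = P/(ρg) = 632.5×1000 / (1000 × 9.81) = 64.48 m.
Total head at MW-3: h = z + ψ = 132.40 + 64.48 = 196.88 m.
Total head at MW-7: h = 202.85 m (water level in the piezometer is the total head).
Head difference: h(MW-3) − h(MW-7) = 196.88 − 202.85 = -5.97 m.
Hydraulic gradient: i = |Δh| / L = 5.97 / 2362.1 = 0.00253.

i ≈ 0.00253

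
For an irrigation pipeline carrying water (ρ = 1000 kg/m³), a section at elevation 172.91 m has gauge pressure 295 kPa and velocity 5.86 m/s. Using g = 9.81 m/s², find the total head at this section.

Pressure head ψ = P/(ρg) = 295×1000 / (1000 × 9.81) = 30.07 m.
Velocity head = v²/(2g) = 5.86² / (2 × 9.81) = 1.750 m.
h = z + ψ + v²/(2g) = 172.91 + 30.07 + 1.750 = 204.73 m.

h ≈ 204.73 m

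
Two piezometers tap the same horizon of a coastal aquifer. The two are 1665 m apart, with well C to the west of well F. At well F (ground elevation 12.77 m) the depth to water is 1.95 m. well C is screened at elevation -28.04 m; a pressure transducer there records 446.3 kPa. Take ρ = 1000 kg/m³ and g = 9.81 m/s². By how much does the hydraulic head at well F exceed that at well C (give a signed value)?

Total head at well F: h = 12.77 − 1.95 = 10.82 m.
Pressure head at well C: ψ = P/(ρg) = 446.3×1000 / (1000 × 9.81) = 45.49 m.
Total head at well C: h = z + ψ = -28.04 + 45.49 = 17.45 m.
Head difference: h(well F) − h(well C) = 10.82 − 17.45 = -6.63 m.

Δh ≈ -6.63 m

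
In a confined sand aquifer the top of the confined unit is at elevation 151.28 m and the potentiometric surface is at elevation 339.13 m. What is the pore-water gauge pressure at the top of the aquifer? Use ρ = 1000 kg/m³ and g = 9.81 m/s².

P ≈ 1840 kPa

Pressure head at the aquifer top: ψ = h − z = 339.13 − 151.28 = 187.85 m.
P = ρgψ = 1000 × 9.81 × 187.85 = 1842808 Pa ≈ 1840 kPa.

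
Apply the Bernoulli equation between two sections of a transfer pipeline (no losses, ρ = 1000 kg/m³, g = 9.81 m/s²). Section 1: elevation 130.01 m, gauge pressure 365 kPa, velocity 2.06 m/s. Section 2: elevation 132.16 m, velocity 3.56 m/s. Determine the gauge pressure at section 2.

Pressure head at 1: ψ₁ = P₁/(ρg) = 365×1000 / (1000 × 9.81) = 37.21 m.
Velocity heads: v₁²/2g = 2.06²/19.62 = 0.216 m; v₂²/2g = 3.56²/19.62 = 0.646 m.
Total head H = z₁ + ψ₁ + v₁²/2g = 130.01 + 37.21 + 0.216 = 167.44 m.
ψ₂ = H − z₂ − v₂²/2g = 167.44 − 132.16 − 0.646 = 34.63 m.
P₂ = ρgψ₂ = 1000 × 9.81 × 34.63 ≈ 340 kPa.

P₂ ≈ 340 kPa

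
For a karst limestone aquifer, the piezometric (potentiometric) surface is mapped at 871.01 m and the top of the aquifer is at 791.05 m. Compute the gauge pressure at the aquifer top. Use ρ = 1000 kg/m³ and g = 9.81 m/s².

P ≈ 784 kPa

Pressure head at the aquifer top: ψ = h − z = 871.01 − 791.05 = 79.96 m.
P = ρgψ = 1000 × 9.81 × 79.96 = 784408 Pa ≈ 784 kPa.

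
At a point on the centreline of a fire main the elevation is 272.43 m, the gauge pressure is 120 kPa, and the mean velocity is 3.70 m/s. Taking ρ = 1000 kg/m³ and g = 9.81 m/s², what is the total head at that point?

Pressure head ψ = P/(ρg) = 120×1000 / (1000 × 9.81) = 12.23 m.
Velocity head = v²/(2g) = 3.70² / (2 × 9.81) = 0.698 m.
h = z + ψ + v²/(2g) = 272.43 + 12.23 + 0.698 = 285.36 m.

h ≈ 285.36 m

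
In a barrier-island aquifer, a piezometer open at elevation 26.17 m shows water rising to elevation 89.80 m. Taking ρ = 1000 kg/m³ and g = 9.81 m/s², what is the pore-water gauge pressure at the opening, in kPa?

Pressure head ψ = h − z = 89.80 − 26.17 = 63.63 m.
P = ρgψ = 1000 × 9.81 × 63.63 = 624210 Pa ≈ 624 kPa.

P ≈ 624 kPa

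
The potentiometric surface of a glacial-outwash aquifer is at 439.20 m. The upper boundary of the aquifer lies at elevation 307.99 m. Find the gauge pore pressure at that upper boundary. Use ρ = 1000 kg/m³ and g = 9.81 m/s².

Pressure head at the aquifer top: ψ = h − z = 439.20 − 307.99 = 131.21 m.
P = ρgψ = 1000 × 9.81 × 131.21 = 1287170 Pa ≈ 1290 kPa.

P ≈ 1290 kPa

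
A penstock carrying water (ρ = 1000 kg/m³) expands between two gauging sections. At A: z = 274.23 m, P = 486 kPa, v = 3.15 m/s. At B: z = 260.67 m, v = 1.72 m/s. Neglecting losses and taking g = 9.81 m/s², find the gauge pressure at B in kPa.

Pressure head at A: ψ₁ = P₁/(ρg) = 486×1000 / (1000 × 9.81) = 49.54 m.
Velocity heads: v₁²/2g = 3.15²/19.62 = 0.506 m; v₂²/2g = 1.72²/19.62 = 0.151 m.
Total head H = z₁ + ψ₁ + v₁²/2g = 274.23 + 49.54 + 0.506 = 324.28 m.
ψ₂ = H − z₂ − v₂²/2g = 324.28 − 260.67 − 0.151 = 63.46 m.
P₂ = ρgψ₂ = 1000 × 9.81 × 63.46 ≈ 623 kPa.

P₂ ≈ 623 kPa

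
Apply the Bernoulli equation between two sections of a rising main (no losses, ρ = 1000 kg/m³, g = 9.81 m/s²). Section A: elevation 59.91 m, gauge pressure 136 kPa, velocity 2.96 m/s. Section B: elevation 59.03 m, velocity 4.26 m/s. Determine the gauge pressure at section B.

P₂ ≈ 140 kPa

Pressure head at A: ψ₁ = P₁/(ρg) = 136×1000 / (1000 × 9.81) = 13.86 m.
Velocity heads: v₁²/2g = 2.96²/19.62 = 0.447 m; v₂²/2g = 4.26²/19.62 = 0.925 m.
Total head H = z₁ + ψ₁ + v₁²/2g = 59.91 + 13.86 + 0.447 = 74.22 m.
ψ₂ = H − z₂ − v₂²/2g = 74.22 − 59.03 − 0.925 = 14.26 m.
P₂ = ρgψ₂ = 1000 × 9.81 × 14.26 ≈ 140 kPa.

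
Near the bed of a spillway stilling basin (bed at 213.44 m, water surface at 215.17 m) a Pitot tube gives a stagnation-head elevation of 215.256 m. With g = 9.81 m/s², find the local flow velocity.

Near the bed, under hydrostatic conditions, the piezometric head (z + ψ) equals the free-surface elevation, 215.17 m.
Velocity head = total − piezometric = 215.256 − 215.17 = 0.086 m.
v = √(2g·h_v) = √(2 × 9.81 × 0.086) = 1.30 m/s.

v ≈ 1.30 m/s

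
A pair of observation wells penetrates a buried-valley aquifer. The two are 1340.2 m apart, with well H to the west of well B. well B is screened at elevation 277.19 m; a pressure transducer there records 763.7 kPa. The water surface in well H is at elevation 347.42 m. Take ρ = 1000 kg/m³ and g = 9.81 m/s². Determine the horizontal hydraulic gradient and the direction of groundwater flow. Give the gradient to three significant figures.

i ≈ 0.00569; groundwater flows toward the west

Pressure head at well B: ψ = P/(ρg) = 763.7×1000 / (1000 × 9.81) = 77.85 m.
Total head at well B: h = z + ψ = 277.19 + 77.85 = 355.04 m.
Total head at well H: h = 347.42 m (water level in the piezometer is the total head).
Head difference: h(well B) − h(well H) = 355.04 − 347.42 = 7.62 m.
Hydraulic gradient: i = |Δh| / L = 7.62 / 1340.2 = 0.00569.
Flow is from higher to lower head: from well B toward well H, i.e. toward the west.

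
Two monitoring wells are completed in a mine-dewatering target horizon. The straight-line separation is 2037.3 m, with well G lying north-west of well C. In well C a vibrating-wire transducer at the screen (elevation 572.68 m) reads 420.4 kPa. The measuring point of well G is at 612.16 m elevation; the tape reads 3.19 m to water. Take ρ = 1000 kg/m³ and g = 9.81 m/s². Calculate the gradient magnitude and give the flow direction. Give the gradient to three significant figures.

Pressure head at well C: ψ = P/(ρg) = 420.4×1000 / (1000 × 9.81) = 42.85 m.
Total head at well C: h = z + ψ = 572.68 + 42.85 = 615.53 m.
Total head at well G: h = 612.16 − 3.19 = 608.97 m.
Head difference: h(well C) − h(well G) = 615.53 − 608.97 = 6.56 m.
Hydraulic gradient: i = |Δh| / L = 6.56 / 2037.3 = 0.00322.
Flow is from higher to lower head: from well C toward well G, i.e. toward the north-west.

i ≈ 0.00322; groundwater flows toward the north-west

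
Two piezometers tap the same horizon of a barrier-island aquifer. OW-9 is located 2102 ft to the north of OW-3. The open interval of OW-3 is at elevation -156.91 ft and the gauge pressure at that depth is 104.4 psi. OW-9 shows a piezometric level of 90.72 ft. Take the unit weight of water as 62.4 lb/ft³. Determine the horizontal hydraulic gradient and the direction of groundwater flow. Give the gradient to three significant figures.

i ≈ 0.00319; groundwater flows toward the south

Pressure head at OW-3: ψ = 144·P/γ = 144 × 104.4 / 62.4 = 240.92 ft.
Total head at OW-3: h = z + ψ = -156.91 + 240.92 = 84.01 ft.
Total head at OW-9: h = 90.72 ft (water level in the piezometer is the total head).
Head difference: h(OW-3) − h(OW-9) = 84.01 − 90.72 = -6.71 ft.
Hydraulic gradient: i = |Δh| / L = 6.71 / 2102 = 0.00319.
Flow is from higher to lower head: from OW-9 toward OW-3, i.e. toward the south.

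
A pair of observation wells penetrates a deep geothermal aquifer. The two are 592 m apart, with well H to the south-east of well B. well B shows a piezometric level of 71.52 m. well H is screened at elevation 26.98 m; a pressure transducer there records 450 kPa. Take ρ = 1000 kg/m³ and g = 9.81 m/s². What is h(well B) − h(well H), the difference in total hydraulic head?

Total head at well B: h = 71.52 m (water level in the piezometer is the total head).
Pressure head at well H: ψ = P/(ρg) = 450×1000 / (1000 × 9.81) = 45.87 m.
Total head at well H: h = z + ψ = 26.98 + 45.87 = 72.85 m.
Head difference: h(well B) − h(well H) = 71.52 − 72.85 = -1.33 m.

Δh ≈ -1.33 m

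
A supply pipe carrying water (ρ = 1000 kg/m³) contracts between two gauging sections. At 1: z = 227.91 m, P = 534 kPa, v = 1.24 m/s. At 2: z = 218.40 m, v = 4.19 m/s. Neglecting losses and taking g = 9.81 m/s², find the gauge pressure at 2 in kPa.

Pressure head at 1: ψ₁ = P₁/(ρg) = 534×1000 / (1000 × 9.81) = 54.43 m.
Velocity heads: v₁²/2g = 1.24²/19.62 = 0.078 m; v₂²/2g = 4.19²/19.62 = 0.895 m.
Total head H = z₁ + ψ₁ + v₁²/2g = 227.91 + 54.43 + 0.078 = 282.42 m.
ψ₂ = H − z₂ − v₂²/2g = 282.42 − 218.40 − 0.895 = 63.13 m.
P₂ = ρgψ₂ = 1000 × 9.81 × 63.13 ≈ 619 kPa.

P₂ ≈ 619 kPa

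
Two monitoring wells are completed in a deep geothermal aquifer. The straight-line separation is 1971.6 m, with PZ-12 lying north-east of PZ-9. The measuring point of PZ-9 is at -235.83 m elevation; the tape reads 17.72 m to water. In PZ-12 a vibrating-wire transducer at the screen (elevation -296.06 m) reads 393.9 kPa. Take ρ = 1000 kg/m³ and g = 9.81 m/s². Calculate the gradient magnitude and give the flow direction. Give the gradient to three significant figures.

i ≈ 0.00120; groundwater flows toward the north-east

Total head at PZ-9: h = -235.83 − 17.72 = -253.55 m.
Pressure head at PZ-12: ψ = P/(ρg) = 393.9×1000 / (1000 × 9.81) = 40.15 m.
Total head at PZ-12: h = z + ψ = -296.06 + 40.15 = -255.91 m.
Head difference: h(PZ-9) − h(PZ-12) = -253.55 − (-255.91) = 2.36 m.
Hydraulic gradient: i = |Δh| / L = 2.36 / 1971.6 = 0.00120.
Flow is from higher to lower head: from PZ-9 toward PZ-12, i.e. toward the north-east.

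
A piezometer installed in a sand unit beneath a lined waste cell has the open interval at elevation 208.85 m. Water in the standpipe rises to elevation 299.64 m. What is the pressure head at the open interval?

Total head h = 299.64 m (the water-surface elevation in the piezometer).
Pressure head ψ = h − z = 299.64 − 208.85 = 90.79 m.

ψ ≈ 90.79 m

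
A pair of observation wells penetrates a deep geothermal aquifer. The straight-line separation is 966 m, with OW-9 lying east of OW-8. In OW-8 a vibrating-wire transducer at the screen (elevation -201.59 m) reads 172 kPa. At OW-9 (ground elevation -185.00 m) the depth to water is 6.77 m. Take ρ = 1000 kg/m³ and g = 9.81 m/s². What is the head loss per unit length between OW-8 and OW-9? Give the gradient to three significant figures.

Pressure head at OW-8: ψ = P/(ρg) = 172×1000 / (1000 × 9.81) = 17.53 m.
Total head at OW-8: h = z + ψ = -201.59 + 17.53 = -184.06 m.
Total head at OW-9: h = -185.00 − 6.77 = -191.77 m.
Head difference: h(OW-8) − h(OW-9) = -184.06 − (-191.77) = 7.71 m.
Hydraulic gradient: i = |Δh| / L = 7.71 / 966 = 0.00798.

i ≈ 0.00798 m/m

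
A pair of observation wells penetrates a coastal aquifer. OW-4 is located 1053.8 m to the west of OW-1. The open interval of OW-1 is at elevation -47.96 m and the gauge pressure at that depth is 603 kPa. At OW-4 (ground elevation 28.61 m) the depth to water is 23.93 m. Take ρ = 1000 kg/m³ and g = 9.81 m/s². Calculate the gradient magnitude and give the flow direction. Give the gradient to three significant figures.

Pressure head at OW-1: ψ = P/(ρg) = 603×1000 / (1000 × 9.81) = 61.47 m.
Total head at OW-1: h = z + ψ = -47.96 + 61.47 = 13.51 m.
Total head at OW-4: h = 28.61 − 23.93 = 4.68 m.
Head difference: h(OW-1) − h(OW-4) = 13.51 − 4.68 = 8.83 m.
Hydraulic gradient: i = |Δh| / L = 8.83 / 1053.8 = 0.00838.
Flow is from higher to lower head: from OW-1 toward OW-4, i.e. toward the west.

i ≈ 0.00838; groundwater flows toward the west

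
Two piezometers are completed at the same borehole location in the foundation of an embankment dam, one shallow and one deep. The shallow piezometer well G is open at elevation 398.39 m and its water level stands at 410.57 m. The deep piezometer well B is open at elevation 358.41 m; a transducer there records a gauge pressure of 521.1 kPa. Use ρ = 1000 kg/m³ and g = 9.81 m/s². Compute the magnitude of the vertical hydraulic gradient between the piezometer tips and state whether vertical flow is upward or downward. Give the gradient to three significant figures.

Total head at well G: h = 410.57 m (water level in the standpipe).
Pressure head at well B: ψ = P/(ρg) = 521.1×1000 / (1000 × 9.81) = 53.12 m.
Total head at well B: h = z + ψ = 358.41 + 53.12 = 411.53 m.
Δh = h(well G) − h(well B) = 410.57 − 411.53 = -0.96 m.
Vertical separation Δz = 398.39 − 358.41 = 39.98 m.
|i_v| = |Δh| / Δz = 0.96 / 39.98 = 0.0240.
Head is higher in the deep piezometer, so vertical flow is upward (discharge condition).

|i_v| ≈ 0.0240; vertical flow is upward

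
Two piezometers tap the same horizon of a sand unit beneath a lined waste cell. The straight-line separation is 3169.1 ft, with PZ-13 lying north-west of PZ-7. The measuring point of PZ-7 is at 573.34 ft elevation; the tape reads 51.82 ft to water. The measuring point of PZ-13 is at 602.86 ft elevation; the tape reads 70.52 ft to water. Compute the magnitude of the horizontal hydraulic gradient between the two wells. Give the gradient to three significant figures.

i ≈ 0.00341

Total head at PZ-7: h = 573.34 − 51.82 = 521.52 ft.
Total head at PZ-13: h = 602.86 − 70.52 = 532.34 ft.
Head difference: h(PZ-7) − h(PZ-13) = 521.52 − 532.34 = -10.82 ft.
Hydraulic gradient: i = |Δh| / L = 10.82 / 3169.1 = 0.00341.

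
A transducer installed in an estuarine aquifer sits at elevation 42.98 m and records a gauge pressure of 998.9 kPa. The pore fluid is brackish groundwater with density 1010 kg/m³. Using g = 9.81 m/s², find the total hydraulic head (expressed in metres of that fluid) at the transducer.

ψ = P/(ρg) = 998.9×1000 / (1010 × 9.81) = 100.82 m.
h = z + ψ = 42.98 + 100.82 = 143.80 m.

h ≈ 143.80 m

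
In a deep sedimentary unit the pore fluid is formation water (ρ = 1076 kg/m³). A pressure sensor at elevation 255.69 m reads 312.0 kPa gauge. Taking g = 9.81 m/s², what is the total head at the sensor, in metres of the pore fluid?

h ≈ 285.25 m

ψ = P/(ρg) = 312.0×1000 / (1076 × 9.81) = 29.56 m.
h = z + ψ = 255.69 + 29.56 = 285.25 m.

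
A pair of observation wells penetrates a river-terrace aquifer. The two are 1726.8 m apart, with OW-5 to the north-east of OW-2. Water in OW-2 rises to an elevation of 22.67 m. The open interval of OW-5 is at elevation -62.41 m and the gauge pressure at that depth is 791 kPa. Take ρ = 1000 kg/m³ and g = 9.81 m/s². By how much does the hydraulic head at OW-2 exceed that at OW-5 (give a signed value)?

Δh ≈ 4.45 m

Total head at OW-2: h = 22.67 m (water level in the piezometer is the total head).
Pressure head at OW-5: ψ = P/(ρg) = 791×1000 / (1000 × 9.81) = 80.63 m.
Total head at OW-5: h = z + ψ = -62.41 + 80.63 = 18.22 m.
Head difference: h(OW-2) − h(OW-5) = 22.67 − 18.22 = 4.45 m.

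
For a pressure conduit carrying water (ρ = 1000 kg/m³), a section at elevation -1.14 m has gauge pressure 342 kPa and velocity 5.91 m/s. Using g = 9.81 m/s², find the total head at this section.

Pressure head ψ = P/(ρg) = 342×1000 / (1000 × 9.81) = 34.86 m.
Velocity head = v²/(2g) = 5.91² / (2 × 9.81) = 1.780 m.
h = z + ψ + v²/(2g) = -1.14 + 34.86 + 1.780 = 35.50 m.

h ≈ 35.50 m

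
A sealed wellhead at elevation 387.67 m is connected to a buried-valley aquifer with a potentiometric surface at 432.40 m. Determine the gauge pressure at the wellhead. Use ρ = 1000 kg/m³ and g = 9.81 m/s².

Head above the cap: Δh = 432.40 − 387.67 = 44.73 m.
P = ρgΔh = 1000 × 9.81 × 44.73 = 438801 Pa ≈ 439 kPa.

P ≈ 439 kPa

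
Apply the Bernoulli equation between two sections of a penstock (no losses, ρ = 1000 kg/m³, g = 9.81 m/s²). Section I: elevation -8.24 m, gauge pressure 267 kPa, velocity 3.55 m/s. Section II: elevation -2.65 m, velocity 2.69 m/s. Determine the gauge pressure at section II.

Pressure head at I: ψ₁ = P₁/(ρg) = 267×1000 / (1000 × 9.81) = 27.22 m.
Velocity heads: v₁²/2g = 3.55²/19.62 = 0.642 m; v₂²/2g = 2.69²/19.62 = 0.369 m.
Total head H = z₁ + ψ₁ + v₁²/2g = -8.24 + 27.22 + 0.642 = 19.62 m.
ψ₂ = H − z₂ − v₂²/2g = 19.62 − (-2.65) − 0.369 = 21.90 m.
P₂ = ρgψ₂ = 1000 × 9.81 × 21.90 ≈ 215 kPa.

P₂ ≈ 215 kPa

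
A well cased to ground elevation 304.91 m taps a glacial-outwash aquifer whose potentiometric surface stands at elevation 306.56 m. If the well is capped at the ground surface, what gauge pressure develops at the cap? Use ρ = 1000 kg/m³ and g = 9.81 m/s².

P ≈ 16.2 kPa

Head above the cap: Δh = 306.56 − 304.91 = 1.65 m.
P = ρgΔh = 1000 × 9.81 × 1.65 = 16186 Pa ≈ 16.2 kPa.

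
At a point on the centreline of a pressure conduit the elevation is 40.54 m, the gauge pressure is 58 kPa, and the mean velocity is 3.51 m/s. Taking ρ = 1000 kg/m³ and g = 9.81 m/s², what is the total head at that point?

h ≈ 47.08 m

Pressure head ψ = P/(ρg) = 58×1000 / (1000 × 9.81) = 5.91 m.
Velocity head = v²/(2g) = 3.51² / (2 × 9.81) = 0.628 m.
h = z + ψ + v²/(2g) = 40.54 + 5.91 + 0.628 = 47.08 m.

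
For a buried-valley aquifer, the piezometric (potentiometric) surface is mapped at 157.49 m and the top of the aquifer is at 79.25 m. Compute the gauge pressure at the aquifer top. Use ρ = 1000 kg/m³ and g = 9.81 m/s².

P ≈ 768 kPa

Pressure head at the aquifer top: ψ = h − z = 157.49 − 79.25 = 78.24 m.
P = ρgψ = 1000 × 9.81 × 78.24 = 767534 Pa ≈ 768 kPa.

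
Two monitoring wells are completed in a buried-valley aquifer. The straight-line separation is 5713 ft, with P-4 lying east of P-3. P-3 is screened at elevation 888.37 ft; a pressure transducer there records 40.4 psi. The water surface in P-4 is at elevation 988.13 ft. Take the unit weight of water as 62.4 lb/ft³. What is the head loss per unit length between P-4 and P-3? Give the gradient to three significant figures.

Pressure head at P-3: ψ = 144·P/γ = 144 × 40.4 / 62.4 = 93.23 ft.
Total head at P-3: h = z + ψ = 888.37 + 93.23 = 981.60 ft.
Total head at P-4: h = 988.13 ft (water level in the piezometer is the total head).
Head difference: h(P-3) − h(P-4) = 981.60 − 988.13 = -6.53 ft.
Hydraulic gradient: i = |Δh| / L = 6.53 / 5713 = 0.00114.

i ≈ 0.00114 ft/ft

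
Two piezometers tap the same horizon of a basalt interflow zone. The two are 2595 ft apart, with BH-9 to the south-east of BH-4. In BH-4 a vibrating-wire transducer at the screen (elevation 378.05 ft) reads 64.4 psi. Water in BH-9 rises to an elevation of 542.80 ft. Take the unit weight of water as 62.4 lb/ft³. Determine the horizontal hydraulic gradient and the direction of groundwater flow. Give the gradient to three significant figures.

Pressure head at BH-4: ψ = 144·P/γ = 144 × 64.4 / 62.4 = 148.62 ft.
Total head at BH-4: h = z + ψ = 378.05 + 148.62 = 526.67 ft.
Total head at BH-9: h = 542.80 ft (water level in the piezometer is the total head).
Head difference: h(BH-4) − h(BH-9) = 526.67 − 542.80 = -16.13 ft.
Hydraulic gradient: i = |Δh| / L = 16.13 / 2595 = 0.00622.
Flow is from higher to lower head: from BH-9 toward BH-4, i.e. toward the north-west.

i ≈ 0.00622; groundwater flows toward the north-west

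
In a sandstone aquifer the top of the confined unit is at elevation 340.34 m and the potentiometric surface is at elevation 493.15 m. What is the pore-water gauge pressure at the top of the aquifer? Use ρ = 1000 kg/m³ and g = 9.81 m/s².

P ≈ 1500 kPa

Pressure head at the aquifer top: ψ = h − z = 493.15 − 340.34 = 152.81 m.
P = ρgψ = 1000 × 9.81 × 152.81 = 1499066 Pa ≈ 1500 kPa.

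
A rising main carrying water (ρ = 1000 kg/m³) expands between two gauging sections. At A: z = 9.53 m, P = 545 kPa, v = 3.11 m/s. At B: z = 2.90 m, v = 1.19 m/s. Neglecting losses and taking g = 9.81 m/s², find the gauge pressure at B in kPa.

P₂ ≈ 614 kPa

Pressure head at A: ψ₁ = P₁/(ρg) = 545×1000 / (1000 × 9.81) = 55.56 m.
Velocity heads: v₁²/2g = 3.11²/19.62 = 0.493 m; v₂²/2g = 1.19²/19.62 = 0.072 m.
Total head H = z₁ + ψ₁ + v₁²/2g = 9.53 + 55.56 + 0.493 = 65.58 m.
ψ₂ = H − z₂ − v₂²/2g = 65.58 − 2.90 − 0.072 = 62.61 m.
P₂ = ρgψ₂ = 1000 × 9.81 × 62.61 ≈ 614 kPa.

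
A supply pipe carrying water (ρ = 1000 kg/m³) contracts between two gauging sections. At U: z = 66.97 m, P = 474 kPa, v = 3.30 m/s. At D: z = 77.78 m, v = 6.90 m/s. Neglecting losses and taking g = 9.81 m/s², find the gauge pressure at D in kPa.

P₂ ≈ 350 kPa

Pressure head at U: ψ₁ = P₁/(ρg) = 474×1000 / (1000 × 9.81) = 48.32 m.
Velocity heads: v₁²/2g = 3.30²/19.62 = 0.555 m; v₂²/2g = 6.90²/19.62 = 2.427 m.
Total head H = z₁ + ψ₁ + v₁²/2g = 66.97 + 48.32 + 0.555 = 115.84 m.
ψ₂ = H − z₂ − v₂²/2g = 115.84 − 77.78 − 2.427 = 35.63 m.
P₂ = ρgψ₂ = 1000 × 9.81 × 35.63 ≈ 350 kPa.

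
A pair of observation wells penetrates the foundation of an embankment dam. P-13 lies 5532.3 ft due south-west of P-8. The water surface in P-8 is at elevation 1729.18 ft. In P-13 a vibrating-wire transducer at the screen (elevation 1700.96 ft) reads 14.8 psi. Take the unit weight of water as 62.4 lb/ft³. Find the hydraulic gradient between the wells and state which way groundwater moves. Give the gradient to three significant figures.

i ≈ 0.00107; groundwater flows toward the north-east

Total head at P-8: h = 1729.18 ft (water level in the piezometer is the total head).
Pressure head at P-13: ψ = 144·P/γ = 144 × 14.8 / 62.4 = 34.15 ft.
Total head at P-13: h = z + ψ = 1700.96 + 34.15 = 1735.11 ft.
Head difference: h(P-8) − h(P-13) = 1729.18 − 1735.11 = -5.93 ft.
Hydraulic gradient: i = |Δh| / L = 5.93 / 5532.3 = 0.00107.
Flow is from higher to lower head: from P-13 toward P-8, i.e. toward the north-east.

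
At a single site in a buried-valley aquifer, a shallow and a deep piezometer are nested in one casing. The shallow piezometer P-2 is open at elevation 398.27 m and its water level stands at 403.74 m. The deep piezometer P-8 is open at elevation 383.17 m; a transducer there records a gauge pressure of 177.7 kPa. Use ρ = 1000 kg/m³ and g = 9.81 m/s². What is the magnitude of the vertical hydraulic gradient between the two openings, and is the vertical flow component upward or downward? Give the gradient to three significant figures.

|i_v| ≈ 0.163; vertical flow is downward

Total head at P-2: h = 403.74 m (water level in the standpipe).
Pressure head at P-8: ψ = P/(ρg) = 177.7×1000 / (1000 × 9.81) = 18.11 m.
Total head at P-8: h = z + ψ = 383.17 + 18.11 = 401.28 m.
Δh = h(P-2) − h(P-8) = 403.74 − 401.28 = 2.46 m.
Vertical separation Δz = 398.27 − 383.17 = 15.10 m.
|i_v| = |Δh| / Δz = 2.46 / 15.10 = 0.163.
Head is higher in the shallow piezometer, so vertical flow is downward (recharge condition).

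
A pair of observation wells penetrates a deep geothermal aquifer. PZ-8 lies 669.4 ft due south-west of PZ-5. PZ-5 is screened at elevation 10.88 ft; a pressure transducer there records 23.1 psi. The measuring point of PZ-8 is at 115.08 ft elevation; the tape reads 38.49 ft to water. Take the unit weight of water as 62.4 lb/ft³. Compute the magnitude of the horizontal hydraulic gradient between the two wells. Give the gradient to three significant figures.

i ≈ 0.0185

Pressure head at PZ-5: ψ = 144·P/γ = 144 × 23.1 / 62.4 = 53.31 ft.
Total head at PZ-5: h = z + ψ = 10.88 + 53.31 = 64.19 ft.
Total head at PZ-8: h = 115.08 − 38.49 = 76.59 ft.
Head difference: h(PZ-5) − h(PZ-8) = 64.19 − 76.59 = -12.40 ft.
Hydraulic gradient: i = |Δh| / L = 12.40 / 669.4 = 0.0185.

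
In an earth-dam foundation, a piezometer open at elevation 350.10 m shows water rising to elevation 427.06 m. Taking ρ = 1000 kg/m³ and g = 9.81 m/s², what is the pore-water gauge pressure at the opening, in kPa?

Pressure head ψ = h − z = 427.06 − 350.10 = 76.96 m.
P = ρgψ = 1000 × 9.81 × 76.96 = 754978 Pa ≈ 755 kPa.

P ≈ 755 kPa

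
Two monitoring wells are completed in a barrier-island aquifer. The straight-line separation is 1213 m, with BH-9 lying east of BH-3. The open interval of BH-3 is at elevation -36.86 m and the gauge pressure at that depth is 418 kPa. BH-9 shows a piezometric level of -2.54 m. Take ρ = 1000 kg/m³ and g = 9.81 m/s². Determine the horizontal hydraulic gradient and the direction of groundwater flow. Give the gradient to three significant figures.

Pressure head at BH-3: ψ = P/(ρg) = 418×1000 / (1000 × 9.81) = 42.61 m.
Total head at BH-3: h = z + ψ = -36.86 + 42.61 = 5.75 m.
Total head at BH-9: h = -2.54 m (water level in the piezometer is the total head).
Head difference: h(BH-3) − h(BH-9) = 5.75 − (-2.54) = 8.29 m.
Hydraulic gradient: i = |Δh| / L = 8.29 / 1213 = 0.00683.
Flow is from higher to lower head: from BH-3 toward BH-9, i.e. toward the east.

i ≈ 0.00683; groundwater flows toward the east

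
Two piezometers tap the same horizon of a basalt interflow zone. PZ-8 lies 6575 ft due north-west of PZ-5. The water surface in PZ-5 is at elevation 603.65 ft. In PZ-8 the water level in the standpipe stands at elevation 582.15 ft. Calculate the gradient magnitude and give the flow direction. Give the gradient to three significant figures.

i ≈ 0.00327; groundwater flows toward the north-west

Total head at PZ-5: h = 603.65 ft (water level in the piezometer is the total head).
Total head at PZ-8: h = 582.15 ft (water level in the piezometer is the total head).
Head difference: h(PZ-5) − h(PZ-8) = 603.65 − 582.15 = 21.50 ft.
Hydraulic gradient: i = |Δh| / L = 21.50 / 6575 = 0.00327.
Flow is from higher to lower head: from PZ-5 toward PZ-8, i.e. toward the north-west.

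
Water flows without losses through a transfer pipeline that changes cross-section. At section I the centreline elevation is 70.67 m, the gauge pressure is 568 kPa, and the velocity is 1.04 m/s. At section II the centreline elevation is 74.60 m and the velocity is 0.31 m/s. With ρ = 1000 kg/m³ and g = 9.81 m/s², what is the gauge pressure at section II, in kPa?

P₂ ≈ 530 kPa

Pressure head at I: ψ₁ = P₁/(ρg) = 568×1000 / (1000 × 9.81) = 57.90 m.
Velocity heads: v₁²/2g = 1.04²/19.62 = 0.055 m; v₂²/2g = 0.31²/19.62 = 0.005 m.
Total head H = z₁ + ψ₁ + v₁²/2g = 70.67 + 57.90 + 0.055 = 128.62 m.
ψ₂ = H − z₂ − v₂²/2g = 128.62 − 74.60 − 0.005 = 54.02 m.
P₂ = ρgψ₂ = 1000 × 9.81 × 54.02 ≈ 530 kPa.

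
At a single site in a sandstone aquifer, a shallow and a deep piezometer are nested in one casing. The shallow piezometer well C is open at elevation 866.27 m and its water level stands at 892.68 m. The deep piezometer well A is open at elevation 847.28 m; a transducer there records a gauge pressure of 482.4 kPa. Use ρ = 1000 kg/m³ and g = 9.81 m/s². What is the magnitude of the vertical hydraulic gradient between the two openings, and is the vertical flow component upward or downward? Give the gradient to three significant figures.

|i_v| ≈ 0.199; vertical flow is upward

Total head at well C: h = 892.68 m (water level in the standpipe).
Pressure head at well A: ψ = P/(ρg) = 482.4×1000 / (1000 × 9.81) = 49.17 m.
Total head at well A: h = z + ψ = 847.28 + 49.17 = 896.45 m.
Δh = h(well C) − h(well A) = 892.68 − 896.45 = -3.77 m.
Vertical separation Δz = 866.27 − 847.28 = 18.99 m.
|i_v| = |Δh| / Δz = 3.77 / 18.99 = 0.199.
Head is higher in the deep piezometer, so vertical flow is upward (discharge condition).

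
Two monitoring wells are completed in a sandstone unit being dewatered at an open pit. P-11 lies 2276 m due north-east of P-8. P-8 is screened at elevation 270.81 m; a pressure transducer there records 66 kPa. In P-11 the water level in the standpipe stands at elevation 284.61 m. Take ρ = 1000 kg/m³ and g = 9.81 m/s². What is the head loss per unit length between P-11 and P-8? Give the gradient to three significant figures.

Pressure head at P-8: ψ = P/(ρg) = 66×1000 / (1000 × 9.81) = 6.73 m.
Total head at P-8: h = z + ψ = 270.81 + 6.73 = 277.54 m.
Total head at P-11: h = 284.61 m (water level in the piezometer is the total head).
Head difference: h(P-8) − h(P-11) = 277.54 − 284.61 = -7.07 m.
Hydraulic gradient: i = |Δh| / L = 7.07 / 2276 = 0.00311.

i ≈ 0.00311 m/m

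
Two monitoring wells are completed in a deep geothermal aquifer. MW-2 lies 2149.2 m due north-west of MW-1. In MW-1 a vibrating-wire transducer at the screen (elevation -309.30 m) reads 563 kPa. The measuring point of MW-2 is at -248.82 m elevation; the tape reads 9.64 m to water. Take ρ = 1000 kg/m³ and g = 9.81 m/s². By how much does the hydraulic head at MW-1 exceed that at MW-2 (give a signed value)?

Δh ≈ 6.55 m

Pressure head at MW-1: ψ = P/(ρg) = 563×1000 / (1000 × 9.81) = 57.39 m.
Total head at MW-1: h = z + ψ = -309.30 + 57.39 = -251.91 m.
Total head at MW-2: h = -248.82 − 9.64 = -258.46 m.
Head difference: h(MW-1) − h(MW-2) = -251.91 − (-258.46) = 6.55 m.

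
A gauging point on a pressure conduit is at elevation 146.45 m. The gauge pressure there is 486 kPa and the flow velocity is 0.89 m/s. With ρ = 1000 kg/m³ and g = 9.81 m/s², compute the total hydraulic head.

Pressure head ψ = P/(ρg) = 486×1000 / (1000 × 9.81) = 49.54 m.
Velocity head = v²/(2g) = 0.89² / (2 × 9.81) = 0.040 m.
h = z + ψ + v²/(2g) = 146.45 + 49.54 + 0.040 = 196.03 m.

h ≈ 196.03 m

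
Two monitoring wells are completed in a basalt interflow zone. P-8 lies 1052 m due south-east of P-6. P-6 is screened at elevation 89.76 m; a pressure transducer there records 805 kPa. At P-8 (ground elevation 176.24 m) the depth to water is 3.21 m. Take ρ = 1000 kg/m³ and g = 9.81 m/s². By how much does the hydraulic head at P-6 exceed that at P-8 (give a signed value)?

Δh ≈ -1.21 m

Pressure head at P-6: ψ = P/(ρg) = 805×1000 / (1000 × 9.81) = 82.06 m.
Total head at P-6: h = z + ψ = 89.76 + 82.06 = 171.82 m.
Total head at P-8: h = 176.24 − 3.21 = 173.03 m.
Head difference: h(P-6) − h(P-8) = 171.82 − 173.03 = -1.21 m.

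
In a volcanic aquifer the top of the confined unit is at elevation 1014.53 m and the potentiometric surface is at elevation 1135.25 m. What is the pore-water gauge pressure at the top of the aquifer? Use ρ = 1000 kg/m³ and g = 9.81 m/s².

Pressure head at the aquifer top: ψ = h − z = 1135.25 − 1014.53 = 120.72 m.
P = ρgψ = 1000 × 9.81 × 120.72 = 1184263 Pa ≈ 1180 kPa.

P ≈ 1180 kPa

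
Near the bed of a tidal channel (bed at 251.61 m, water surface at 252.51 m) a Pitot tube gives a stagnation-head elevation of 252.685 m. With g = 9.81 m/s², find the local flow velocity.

Near the bed, under hydrostatic conditions, the piezometric head (z + ψ) equals the free-surface elevation, 252.51 m.
Velocity head = total − piezometric = 252.685 − 252.51 = 0.175 m.
v = √(2g·h_v) = √(2 × 9.81 × 0.175) = 1.85 m/s.

v ≈ 1.85 m/s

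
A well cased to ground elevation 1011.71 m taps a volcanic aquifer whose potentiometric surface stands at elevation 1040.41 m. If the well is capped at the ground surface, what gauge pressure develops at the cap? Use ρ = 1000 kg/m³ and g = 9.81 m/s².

P ≈ 282 kPa

Head above the cap: Δh = 1040.41 − 1011.71 = 28.70 m.
P = ρgΔh = 1000 × 9.81 × 28.70 = 281547 Pa ≈ 282 kPa.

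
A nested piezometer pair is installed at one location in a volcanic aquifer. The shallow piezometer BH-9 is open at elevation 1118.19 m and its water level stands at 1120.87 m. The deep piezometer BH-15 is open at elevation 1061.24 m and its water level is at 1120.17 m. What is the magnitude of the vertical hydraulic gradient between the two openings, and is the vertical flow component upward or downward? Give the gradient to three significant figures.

|i_v| ≈ 0.0123; vertical flow is downward

Total head at BH-9: h = 1120.87 m (water level in the standpipe).
Total head at BH-15: h = 1120.17 m.
Δh = h(BH-9) − h(BH-15) = 1120.87 − 1120.17 = 0.70 m.
Vertical separation Δz = 1118.19 − 1061.24 = 56.95 m.
|i_v| = |Δh| / Δz = 0.70 / 56.95 = 0.0123.
Head is higher in the shallow piezometer, so vertical flow is downward (recharge condition).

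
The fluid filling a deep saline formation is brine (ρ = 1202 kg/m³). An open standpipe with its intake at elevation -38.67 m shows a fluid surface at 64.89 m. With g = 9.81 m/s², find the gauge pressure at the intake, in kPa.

Pressure head ψ = h − z = 64.89 − (-38.67) = 103.56 m.
P = ρgψ = 1202 × 9.81 × 103.56 = 1221140 Pa ≈ 1220 kPa.

P ≈ 1220 kPa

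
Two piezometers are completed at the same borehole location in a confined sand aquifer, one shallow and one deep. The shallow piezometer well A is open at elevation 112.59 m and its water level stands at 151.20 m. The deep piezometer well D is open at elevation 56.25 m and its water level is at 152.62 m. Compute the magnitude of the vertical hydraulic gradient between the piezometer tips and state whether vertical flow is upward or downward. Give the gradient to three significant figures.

Total head at well A: h = 151.20 m (water level in the standpipe).
Total head at well D: h = 152.62 m.
Δh = h(well A) − h(well D) = 151.20 − 152.62 = -1.42 m.
Vertical separation Δz = 112.59 − 56.25 = 56.34 m.
|i_v| = |Δh| / Δz = 1.42 / 56.34 = 0.0252.
Head is higher in the deep piezometer, so vertical flow is upward (discharge condition).

|i_v| ≈ 0.0252; vertical flow is upward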